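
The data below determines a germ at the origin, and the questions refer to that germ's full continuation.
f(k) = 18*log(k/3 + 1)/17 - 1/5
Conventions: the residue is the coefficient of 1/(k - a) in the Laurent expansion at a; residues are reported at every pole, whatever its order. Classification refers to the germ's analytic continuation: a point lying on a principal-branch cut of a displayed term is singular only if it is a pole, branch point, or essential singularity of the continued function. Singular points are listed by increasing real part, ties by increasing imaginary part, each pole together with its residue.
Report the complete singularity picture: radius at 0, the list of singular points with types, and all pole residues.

Branch term (18/17)*log(1 - k/(-3)): its argument vanishes at k = -3, a logarithmic branch point, modulus 3.
The radius of convergence is the smallest modulus among the singular points: 3.

Radius of convergence at 0: 3.
At -3: a logarithmic branch point.


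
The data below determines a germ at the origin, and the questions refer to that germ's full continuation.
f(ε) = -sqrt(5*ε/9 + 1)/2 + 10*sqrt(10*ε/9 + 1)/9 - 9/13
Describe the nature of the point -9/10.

The point is an algebraic (square-root) branch point.

The term (10/9)*sqrt(1 - ε/(-9/10)) has argument 1 - -9/10/(-9/10) = 0 at -9/10: a square-root (algebraic, two-sheeted) branch point; the remaining terms are analytic or single-valued there.


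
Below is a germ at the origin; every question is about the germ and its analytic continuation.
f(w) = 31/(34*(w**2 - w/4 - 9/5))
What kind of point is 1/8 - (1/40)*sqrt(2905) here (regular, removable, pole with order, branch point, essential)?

The denominator factor w**2 - w/4 - 9/5 vanishes at 1/8 - (1/40)*sqrt(2905) and appears to the power 1; the numerator there equals 31/34, nonzero, and no other factor vanishes.
Hence a pole whose order is the multiplicity, 1.

The point is a pole of order 1.


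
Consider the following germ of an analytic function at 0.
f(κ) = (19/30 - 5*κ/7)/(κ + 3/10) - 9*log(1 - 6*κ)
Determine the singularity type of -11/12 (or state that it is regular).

Denominator factors: κ + 3/10 = -37/60 at κ = -11/12 — none vanishes.
Branch term log(1 - κ/(1/6)): argument at -11/12 is 13/2, nonzero, so -11/12 is not its branch point (a point on a principal cut is still regular for the continued germ).
So the germ continues analytically to -11/12.

The point is a regular point.


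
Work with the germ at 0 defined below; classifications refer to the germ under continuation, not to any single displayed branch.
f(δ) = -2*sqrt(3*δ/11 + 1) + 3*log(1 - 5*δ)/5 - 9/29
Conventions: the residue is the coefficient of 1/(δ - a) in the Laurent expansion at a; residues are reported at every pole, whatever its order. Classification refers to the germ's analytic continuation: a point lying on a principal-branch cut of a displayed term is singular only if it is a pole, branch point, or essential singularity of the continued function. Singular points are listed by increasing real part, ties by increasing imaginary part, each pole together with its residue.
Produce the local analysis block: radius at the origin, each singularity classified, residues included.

Branch term (3/5)*log(1 - δ/(1/5)): its argument vanishes at δ = 1/5, a logarithmic branch point, modulus 1/5.
Branch term (-2)*sqrt(1 - δ/(-11/3)): its argument vanishes at δ = -11/3, a square-root branch point, modulus 11/3.
The radius of convergence is the smallest modulus among the singular points: 1/5.
List the singular points by increasing real part (a conjugate pair: the negative imaginary part first).

Radius of convergence at 0: 1/5.
At -11/3: an algebraic (square-root) branch point.
At 1/5: a logarithmic branch point.


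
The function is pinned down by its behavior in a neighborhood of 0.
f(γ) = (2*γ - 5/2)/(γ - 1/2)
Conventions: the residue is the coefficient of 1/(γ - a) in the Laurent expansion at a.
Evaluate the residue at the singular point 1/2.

At the order-1 pole 1/2 set g(γ) = (γ - (1/2))*f(γ) = 2*γ - 5/2.
Simple pole: residue = g(a) at a = 1/2, which is -3/2.

The residue is -3/2.


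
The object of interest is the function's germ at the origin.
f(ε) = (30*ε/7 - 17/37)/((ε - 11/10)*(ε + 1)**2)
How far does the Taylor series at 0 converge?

Denominator factor (ε + 1)^2: pole of order 2 at -1, modulus 1.
Denominator factor (ε - 11/10): pole of order 1 at 11/10, modulus 11/10.
The radius of convergence is the smallest modulus among the singular points: 1.

The radius of convergence is 1.


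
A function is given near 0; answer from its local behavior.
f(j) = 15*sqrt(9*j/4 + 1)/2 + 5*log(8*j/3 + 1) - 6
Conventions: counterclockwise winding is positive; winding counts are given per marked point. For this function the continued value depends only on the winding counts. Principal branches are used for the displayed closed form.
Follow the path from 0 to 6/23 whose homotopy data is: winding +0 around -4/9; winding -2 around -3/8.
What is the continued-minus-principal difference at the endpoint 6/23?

Continued minus principal equals -(20)*pi*i.

The rational part is single-valued and drops out of the difference; each branch term changes only by its own monodromy.
(5)*log(1 - j/(-3/8)): each positive loop around -3/8 adds 2*pi*i to the log, so winding -2 contributes (5)*(-2)*2*pi*i = -(20)*pi*i.
(15/2)*sqrt(1 - j/(-4/9)): winding +0 is even, the square root returns to the same sheet, contribution 0.
Summing the contributions at j = 6/23 gives -(20)*pi*i.


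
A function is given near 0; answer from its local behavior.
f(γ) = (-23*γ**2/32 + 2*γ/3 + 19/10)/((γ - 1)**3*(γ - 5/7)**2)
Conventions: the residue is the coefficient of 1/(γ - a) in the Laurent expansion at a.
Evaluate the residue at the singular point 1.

The residue is 6829081/7680.

At the order-3 pole 1 set g(γ) = (γ - (1))^3*f(γ) = (-23*γ**2/32 + 2*γ/3 + 19/10)/(γ - 5/7)**2.
Order-3 pole: residue = g''(a)/2; g''(1) = 6829081/3840, so the residue is 6829081/7680.


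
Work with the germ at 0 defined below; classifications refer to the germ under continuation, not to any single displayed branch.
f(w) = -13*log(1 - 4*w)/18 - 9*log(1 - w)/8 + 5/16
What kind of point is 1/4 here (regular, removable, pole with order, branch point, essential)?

The point is a logarithmic branch point.

The term (-13/18)*log(1 - w/(1/4)) has argument 1 - 1/4/(1/4) = 0 at 1/4: a logarithmic (infinitely-sheeted) branch point; the remaining terms are analytic or single-valued there.


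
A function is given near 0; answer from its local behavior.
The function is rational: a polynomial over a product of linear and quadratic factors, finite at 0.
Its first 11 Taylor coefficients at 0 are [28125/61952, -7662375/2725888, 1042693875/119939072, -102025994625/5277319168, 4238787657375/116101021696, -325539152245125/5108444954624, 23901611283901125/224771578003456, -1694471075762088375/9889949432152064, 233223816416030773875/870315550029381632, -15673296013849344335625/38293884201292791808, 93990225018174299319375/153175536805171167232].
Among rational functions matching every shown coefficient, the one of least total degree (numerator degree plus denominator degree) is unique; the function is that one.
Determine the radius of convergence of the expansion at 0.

No rational of total degree below 9 reproduces all 11 coefficients; solving the [2/7] Pade equations on them gives f(σ) = (σ**2/8 - 11*σ/8 + 25/32)/((σ + 4/5)**3*(σ**2 + 5*σ/8 + 11/6)**2), whose expansion matches every shown term.
Denominator factor (σ**2 + 5*σ/8 + 11/6)^2: discriminant -1333/192, complex-conjugate roots (-5/16) + ((1/48)*sqrt(3999))*i and (-5/16) - ((1/48)*sqrt(3999))*i; poles of order 2, moduli (1/6)*sqrt(66) and (1/6)*sqrt(66).
Denominator factor (σ + 4/5)^3: pole of order 3 at -4/5, modulus 4/5.
The radius of convergence is the smallest modulus among the singular points: 4/5.

The radius of convergence is 4/5.


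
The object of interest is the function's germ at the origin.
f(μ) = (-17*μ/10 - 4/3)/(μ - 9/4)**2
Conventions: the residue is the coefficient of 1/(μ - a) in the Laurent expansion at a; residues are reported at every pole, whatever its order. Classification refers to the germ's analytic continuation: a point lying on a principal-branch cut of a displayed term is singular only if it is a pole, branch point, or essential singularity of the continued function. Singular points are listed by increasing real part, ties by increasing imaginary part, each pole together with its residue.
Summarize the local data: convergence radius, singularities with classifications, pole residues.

Radius of convergence at 0: 9/4.
At 9/4: a pole of order 2; residue -17/10.

Denominator factor (μ - 9/4)^2: pole of order 2 at 9/4, modulus 9/4.
The radius of convergence is the smallest modulus among the singular points: 9/4.
At the order-2 pole 9/4 set g(μ) = (μ - (9/4))^2*f(μ) = -17*μ/10 - 4/3.
Order-2 pole: residue = g'(a); g'(9/4) = -17/10, so the residue is -17/10.


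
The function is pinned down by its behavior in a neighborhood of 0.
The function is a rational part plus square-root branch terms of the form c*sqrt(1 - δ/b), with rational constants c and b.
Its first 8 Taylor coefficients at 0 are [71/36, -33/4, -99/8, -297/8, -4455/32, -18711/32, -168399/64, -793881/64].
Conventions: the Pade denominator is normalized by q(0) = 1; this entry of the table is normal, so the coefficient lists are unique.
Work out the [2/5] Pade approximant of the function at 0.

Taylor coefficients needed (read off): a_0 = 71/36, a_1 = -33/4, a_2 = -99/8, a_3 = -297/8, a_4 = -4455/32, a_5 = -18711/32, a_6 = -168399/64, a_7 = -793881/64.
Write the denominator as Q(δ) = 1 + q1*δ + q2*δ^2 + q3*δ^3 + q4*δ^4 + q5*δ^5. Requiring Q*f - P = O(δ^8) with deg P <= 2 kills the coefficients of δ^3..δ^7 in Q*f:
  δ^3: a_3 + q1*a_2 + q2*a_1 + q3*a_0 = 0, i.e. -297/8 + (-99/8)*q1 + (-33/4)*q2 + (71/36)*q3 = 0.
  δ^4: a_4 + q1*a_3 + q2*a_2 + q3*a_1 + q4*a_0 = 0, i.e. -4455/32 + (-297/8)*q1 + (-99/8)*q2 + (-33/4)*q3 + (71/36)*q4 = 0.
  δ^5: a_5 + q1*a_4 + q2*a_3 + q3*a_2 + q4*a_1 + q5*a_0 = 0, i.e. -18711/32 + (-4455/32)*q1 + (-297/8)*q2 + (-99/8)*q3 + (-33/4)*q4 + (71/36)*q5 = 0.
  δ^6: a_6 + q1*a_5 + q2*a_4 + q3*a_3 + q4*a_2 + q5*a_1 = 0, i.e. -168399/64 + (-18711/32)*q1 + (-4455/32)*q2 + (-297/8)*q3 + (-99/8)*q4 + (-33/4)*q5 = 0.
  δ^7: a_7 + q1*a_6 + q2*a_5 + q3*a_4 + q4*a_3 + q5*a_2 = 0, i.e. -793881/64 + (-168399/64)*q1 + (-18711/32)*q2 + (-4455/32)*q3 + (-297/8)*q4 + (-99/8)*q5 = 0.
Solving this linear system: q1 = -99025389/15683507, q2 = 92300823/15683507, q3 = 59979447/15683507, q4 = 584817651/125468056, q5 = 633829779/125468056.
The numerator is Q*f truncated at degree 2: P0 = a_0 = 71/36; P1 = a_1 + q1*a_0 = -649378011/31367014; P2 = a_2 + q1*a_1 + q2*a_0 = 6439310355/125468056.

The Pade approximant has numerator coefficients [71/36, -649378011/31367014, 6439310355/125468056]; denominator coefficients [1, -99025389/15683507, 92300823/15683507, 59979447/15683507, 584817651/125468056, 633829779/125468056].


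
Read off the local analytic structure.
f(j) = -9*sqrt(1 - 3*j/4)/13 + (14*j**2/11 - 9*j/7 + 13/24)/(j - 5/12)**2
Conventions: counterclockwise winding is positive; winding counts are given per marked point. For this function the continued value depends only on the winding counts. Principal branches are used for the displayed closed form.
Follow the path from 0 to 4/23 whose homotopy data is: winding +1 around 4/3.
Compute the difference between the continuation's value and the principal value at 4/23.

Continued minus principal equals (36/299)*sqrt(115).

The rational part is single-valued and drops out of the difference; each branch term changes only by its own monodromy.
(-9/13)*sqrt(1 - j/(4/3)): winding +1 is odd, the square root flips sign, contributing -2*(-9/13)*sqrt(1 - (4/23)/(4/3)) = -2*(-9/13)*sqrt(20/23) = (36/299)*sqrt(115).
Summing the contributions at j = 4/23 gives (36/299)*sqrt(115).


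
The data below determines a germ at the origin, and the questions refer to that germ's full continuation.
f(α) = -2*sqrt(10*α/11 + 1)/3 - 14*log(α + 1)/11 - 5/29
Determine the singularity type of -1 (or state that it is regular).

The term (-14/11)*log(1 - α/(-1)) has argument 1 - -1/(-1) = 0 at -1: a logarithmic (infinitely-sheeted) branch point; the remaining terms are analytic or single-valued there.

The point is a logarithmic branch point.


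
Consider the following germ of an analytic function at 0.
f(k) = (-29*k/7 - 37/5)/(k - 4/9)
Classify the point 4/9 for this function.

The denominator factor k - 4/9 vanishes at 4/9 and appears to the power 1; the numerator there equals -2911/315, nonzero, and no other factor vanishes.
Hence a pole whose order is the multiplicity, 1.

The point is a pole of order 1.


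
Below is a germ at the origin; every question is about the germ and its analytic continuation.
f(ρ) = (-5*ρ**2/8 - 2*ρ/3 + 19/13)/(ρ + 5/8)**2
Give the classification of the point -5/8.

The denominator factor ρ + 5/8 vanishes at -5/8 and appears to the power 2; the numerator there equals 32629/19968, nonzero, and no other factor vanishes.
Hence a pole whose order is the multiplicity, 2.

The point is a pole of order 2.


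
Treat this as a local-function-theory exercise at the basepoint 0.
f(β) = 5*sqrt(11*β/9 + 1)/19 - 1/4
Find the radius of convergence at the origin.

The radius of convergence is 9/11.

Branch term (5/19)*sqrt(1 - β/(-9/11)): its argument vanishes at β = -9/11, a square-root branch point, modulus 9/11.
The radius of convergence is the smallest modulus among the singular points: 9/11.


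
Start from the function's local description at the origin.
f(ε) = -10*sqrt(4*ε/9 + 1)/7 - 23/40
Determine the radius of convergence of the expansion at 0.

The radius of convergence is 9/4.

Branch term (-10/7)*sqrt(1 - ε/(-9/4)): its argument vanishes at ε = -9/4, a square-root branch point, modulus 9/4.
The radius of convergence is the smallest modulus among the singular points: 9/4.


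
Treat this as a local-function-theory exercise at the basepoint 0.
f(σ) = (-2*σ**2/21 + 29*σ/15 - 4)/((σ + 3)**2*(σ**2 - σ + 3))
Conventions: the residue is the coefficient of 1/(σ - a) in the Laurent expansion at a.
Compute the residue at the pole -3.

The residue is -144/875.

At the order-2 pole -3 set g(σ) = (σ - (-3))^2*f(σ) = (-2*σ**2/21 + 29*σ/15 - 4)/(σ**2 - σ + 3).
Order-2 pole: residue = g'(a); g'(-3) = -144/875, so the residue is -144/875.


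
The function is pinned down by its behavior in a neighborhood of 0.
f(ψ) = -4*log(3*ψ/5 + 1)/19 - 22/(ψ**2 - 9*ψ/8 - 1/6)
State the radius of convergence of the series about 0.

The radius of convergence is -9/16 + (1/48)*sqrt(1113).

Denominator factor (ψ**2 - 9*ψ/8 - 1/6): discriminant 371/192, real irrational roots 9/16 + (1/48)*sqrt(1113) and 9/16 - (1/48)*sqrt(1113); poles of order 1, moduli 9/16 + (1/48)*sqrt(1113) and -9/16 + (1/48)*sqrt(1113).
Branch term (-4/19)*log(1 - ψ/(-5/3)): its argument vanishes at ψ = -5/3, a logarithmic branch point, modulus 5/3.
The radius of convergence is the smallest modulus among the singular points: -9/16 + (1/48)*sqrt(1113).


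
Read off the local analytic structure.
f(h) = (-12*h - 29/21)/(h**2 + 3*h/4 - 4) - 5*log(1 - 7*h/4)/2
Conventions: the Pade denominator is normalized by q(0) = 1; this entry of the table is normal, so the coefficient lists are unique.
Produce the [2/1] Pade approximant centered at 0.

The Pade approximant has numerator coefficients [29/84, 113973689/16217544, -1138560877/259480704]; denominator coefficients [1, -1842895/1544528].

Taylor coefficients needed (expand at 0): a_0 = 29/84, a_1 = 3333/448, a_2 = 96533/21504, a_3 = 1842895/344064.
Write the denominator as Q(h) = 1 + q1*h. Requiring Q*f - P = O(h^4) with deg P <= 2 kills the coefficients of h^3..h^3 in Q*f:
  h^3: a_3 + q1*a_2 = 0, i.e. 1842895/344064 + (96533/21504)*q1 = 0.
Solving this linear system: q1 = -1842895/1544528.
The numerator is Q*f truncated at degree 2: P0 = a_0 = 29/84; P1 = a_1 + q1*a_0 = 113973689/16217544; P2 = a_2 + q1*a_1 = -1138560877/259480704.


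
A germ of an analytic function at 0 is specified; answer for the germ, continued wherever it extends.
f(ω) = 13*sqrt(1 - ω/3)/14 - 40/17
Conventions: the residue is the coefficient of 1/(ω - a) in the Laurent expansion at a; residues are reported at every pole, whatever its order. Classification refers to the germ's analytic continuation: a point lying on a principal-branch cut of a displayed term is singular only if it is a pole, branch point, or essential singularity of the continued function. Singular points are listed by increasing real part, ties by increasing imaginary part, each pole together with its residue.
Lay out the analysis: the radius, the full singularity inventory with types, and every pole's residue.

Branch term (13/14)*sqrt(1 - ω/(3)): its argument vanishes at ω = 3, a square-root branch point, modulus 3.
The radius of convergence is the smallest modulus among the singular points: 3.

Radius of convergence at 0: 3.
At 3: an algebraic (square-root) branch point.


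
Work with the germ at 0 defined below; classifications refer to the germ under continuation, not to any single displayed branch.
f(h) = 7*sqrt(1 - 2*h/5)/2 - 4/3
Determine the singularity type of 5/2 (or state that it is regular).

The term (7/2)*sqrt(1 - h/(5/2)) has argument 1 - 5/2/(5/2) = 0 at 5/2: a square-root (algebraic, two-sheeted) branch point; the remaining terms are analytic or single-valued there.

The point is an algebraic (square-root) branch point.


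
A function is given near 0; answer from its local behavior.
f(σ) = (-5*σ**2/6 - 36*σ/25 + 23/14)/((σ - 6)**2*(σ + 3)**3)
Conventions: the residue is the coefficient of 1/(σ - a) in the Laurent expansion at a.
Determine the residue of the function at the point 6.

The residue is 937/765450.

At the order-2 pole 6 set g(σ) = (σ - (6))^2*f(σ) = (-5*σ**2/6 - 36*σ/25 + 23/14)/(σ + 3)**3.
Order-2 pole: residue = g'(a); g'(6) = 937/765450, so the residue is 937/765450.


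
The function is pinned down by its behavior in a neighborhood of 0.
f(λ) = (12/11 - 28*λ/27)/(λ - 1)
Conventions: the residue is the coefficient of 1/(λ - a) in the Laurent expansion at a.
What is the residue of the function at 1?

At the order-1 pole 1 set g(λ) = (λ - (1))*f(λ) = 12/11 - 28*λ/27.
Simple pole: residue = g(a) at a = 1, which is 16/297.

The residue is 16/297.


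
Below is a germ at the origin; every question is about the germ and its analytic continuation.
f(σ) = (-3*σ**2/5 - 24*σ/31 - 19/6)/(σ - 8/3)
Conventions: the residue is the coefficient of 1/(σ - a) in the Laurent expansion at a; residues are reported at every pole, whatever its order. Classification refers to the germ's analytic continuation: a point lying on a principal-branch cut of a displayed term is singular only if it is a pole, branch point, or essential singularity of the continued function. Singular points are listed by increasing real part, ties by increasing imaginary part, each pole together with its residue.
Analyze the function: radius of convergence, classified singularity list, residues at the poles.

Radius of convergence at 0: 8/3.
At 8/3: a pole of order 1; residue -8833/930.

Denominator factor (σ - 8/3): pole of order 1 at 8/3, modulus 8/3.
The radius of convergence is the smallest modulus among the singular points: 8/3.
At the order-1 pole 8/3 set g(σ) = (σ - (8/3))*f(σ) = -3*σ**2/5 - 24*σ/31 - 19/6.
Simple pole: residue = g(a) at a = 8/3, which is -8833/930.


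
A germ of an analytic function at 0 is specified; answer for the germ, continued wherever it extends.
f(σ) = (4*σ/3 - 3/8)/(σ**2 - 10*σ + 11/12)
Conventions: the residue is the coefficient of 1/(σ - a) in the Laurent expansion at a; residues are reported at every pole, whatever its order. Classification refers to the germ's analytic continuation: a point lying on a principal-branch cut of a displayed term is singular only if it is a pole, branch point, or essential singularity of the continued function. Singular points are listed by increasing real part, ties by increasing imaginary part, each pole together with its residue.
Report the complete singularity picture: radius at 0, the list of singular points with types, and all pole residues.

Radius of convergence at 0: 5 - (17/6)*sqrt(3).
At 5 - (17/6)*sqrt(3): a pole of order 1; residue 2/3 - (151/408)*sqrt(3).
At 5 + (17/6)*sqrt(3): a pole of order 1; residue 2/3 + (151/408)*sqrt(3).

Denominator factor (σ**2 - 10*σ + 11/12): discriminant 289/3, real irrational roots 5 + (17/6)*sqrt(3) and 5 - (17/6)*sqrt(3); poles of order 1, moduli 5 + (17/6)*sqrt(3) and 5 - (17/6)*sqrt(3).
The radius of convergence is the smallest modulus among the singular points: 5 - (17/6)*sqrt(3).
The factor σ**2 - 10*σ + 11/12 splits as (σ - a)(σ - a') with a = 5 - (17/6)*sqrt(3), a' = 5 + (17/6)*sqrt(3). At the order-1 pole a set g(σ) = (σ - a)*f(σ) = [4*σ/3 - 3/8] / (σ - a').
Simple pole: residue = g(a) at a = 5 - (17/6)*sqrt(3), which is 2/3 - (151/408)*sqrt(3).
The factor σ**2 - 10*σ + 11/12 splits as (σ - a)(σ - a') with a = 5 + (17/6)*sqrt(3), a' = 5 - (17/6)*sqrt(3). At the order-1 pole a set g(σ) = (σ - a)*f(σ) = [4*σ/3 - 3/8] / (σ - a').
Simple pole: residue = g(a) at a = 5 + (17/6)*sqrt(3), which is 2/3 + (151/408)*sqrt(3).
List the singular points by increasing real part (a conjugate pair: the negative imaginary part first).


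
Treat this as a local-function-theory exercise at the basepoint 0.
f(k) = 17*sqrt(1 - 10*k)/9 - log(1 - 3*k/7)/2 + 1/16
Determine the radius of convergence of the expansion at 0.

The radius of convergence is 1/10.

Branch term (17/9)*sqrt(1 - k/(1/10)): its argument vanishes at k = 1/10, a square-root branch point, modulus 1/10.
Branch term (-1/2)*log(1 - k/(7/3)): its argument vanishes at k = 7/3, a logarithmic branch point, modulus 7/3.
The radius of convergence is the smallest modulus among the singular points: 1/10.


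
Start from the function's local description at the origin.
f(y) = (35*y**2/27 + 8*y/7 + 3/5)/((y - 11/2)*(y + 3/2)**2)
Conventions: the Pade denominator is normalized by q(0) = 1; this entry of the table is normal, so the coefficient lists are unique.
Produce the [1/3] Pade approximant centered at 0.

The Pade approximant has numerator coefficients [-8/165, -514923956/7274094597]; denominator coefficients [1, 489630329/692770914, -1687040720/1039156371, 99855507397/56114444034].


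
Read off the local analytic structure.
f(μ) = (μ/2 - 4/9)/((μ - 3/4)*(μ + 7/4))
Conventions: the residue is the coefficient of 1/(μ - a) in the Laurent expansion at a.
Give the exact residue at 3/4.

The residue is -1/36.

At the order-1 pole 3/4 set g(μ) = (μ - (3/4))*f(μ) = (μ/2 - 4/9)/(μ + 7/4).
Simple pole: residue = g(a) at a = 3/4, which is -1/36.


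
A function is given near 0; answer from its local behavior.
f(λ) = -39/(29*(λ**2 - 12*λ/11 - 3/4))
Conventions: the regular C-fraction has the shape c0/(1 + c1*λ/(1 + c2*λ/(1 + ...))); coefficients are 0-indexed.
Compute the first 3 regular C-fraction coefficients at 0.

Taylor coefficients (expand at 0): a_0 = 52/29, a_1 = -832/319, a_2 = 65104/10527.
c0 = a_0 = 52/29. Peel one level at a time: if S = 1 + c*λ/S' with S'(0) = 1, then c is the λ-coefficient of S and S' = c*λ/(S - 1).
S_1 = c0/f = 1 + (16/11)*λ + (-4/3)*λ^2 + ...; c1 = 16/11.
S_2 = c1*λ/(S_1 - 1) = 1 + (11/12)*λ + ...; c2 = 11/12.

The regular C-fraction coefficients are [52/29, 16/11, 11/12].


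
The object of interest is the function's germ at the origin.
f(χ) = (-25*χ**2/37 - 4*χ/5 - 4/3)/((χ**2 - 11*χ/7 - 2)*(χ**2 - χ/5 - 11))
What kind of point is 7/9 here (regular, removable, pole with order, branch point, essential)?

The point is a regular point.

Denominator factors: χ**2 - χ/5 - 11 = -4273/405 at χ = 7/9; χ**2 - 11*χ/7 - 2 = -212/81 at χ = 7/9 — none vanishes.
So the germ continues analytically to 7/9.


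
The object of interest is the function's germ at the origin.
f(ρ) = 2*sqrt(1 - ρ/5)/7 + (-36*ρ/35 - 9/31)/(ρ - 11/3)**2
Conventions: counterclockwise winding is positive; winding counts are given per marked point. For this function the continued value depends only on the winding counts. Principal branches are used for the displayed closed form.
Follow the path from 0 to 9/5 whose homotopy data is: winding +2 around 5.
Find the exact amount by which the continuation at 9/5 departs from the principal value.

The rational part is single-valued and drops out of the difference; each branch term changes only by its own monodromy.
(2/7)*sqrt(1 - ρ/(5)): winding +2 is even, the square root returns to the same sheet, contribution 0.
Summing the contributions at ρ = 9/5 gives 0.

Continued minus principal equals 0.


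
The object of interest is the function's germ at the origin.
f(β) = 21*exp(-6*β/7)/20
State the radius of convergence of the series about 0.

The radius of convergence is infinite.

The factor exp(-6*β/7) is entire and contributes no finite singular point.
The polynomial part has no poles.
No finite singular points: the Taylor series at 0 converges everywhere.


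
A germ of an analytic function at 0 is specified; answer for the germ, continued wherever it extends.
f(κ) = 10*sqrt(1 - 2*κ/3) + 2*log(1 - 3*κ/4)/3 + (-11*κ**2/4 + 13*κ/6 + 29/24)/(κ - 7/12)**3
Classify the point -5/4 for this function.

Denominator factors: κ - 7/12 = -11/6 at κ = -5/4 — none vanishes.
Branch term log(1 - κ/(4/3)): argument at -5/4 is 31/16, nonzero, so -5/4 is not its branch point (a point on a principal cut is still regular for the continued germ).
Branch term sqrt(1 - κ/(3/2)): argument at -5/4 is 11/6, nonzero, so -5/4 is not its branch point (a point on a principal cut is still regular for the continued germ).
So the germ continues analytically to -5/4.

The point is a regular point.


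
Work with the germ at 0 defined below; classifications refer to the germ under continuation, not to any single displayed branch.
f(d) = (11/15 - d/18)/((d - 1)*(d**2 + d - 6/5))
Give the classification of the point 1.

The denominator factor d - 1 vanishes at 1 and appears to the power 1; the numerator there equals 61/90, nonzero, and no other factor vanishes.
Hence a pole whose order is the multiplicity, 1.

The point is a pole of order 1.


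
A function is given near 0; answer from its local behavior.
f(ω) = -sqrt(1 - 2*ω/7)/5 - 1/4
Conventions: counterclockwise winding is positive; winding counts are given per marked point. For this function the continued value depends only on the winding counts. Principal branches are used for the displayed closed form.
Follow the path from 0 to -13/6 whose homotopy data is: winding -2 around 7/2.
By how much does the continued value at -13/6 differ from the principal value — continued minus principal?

Continued minus principal equals 0.

The rational part is single-valued and drops out of the difference; each branch term changes only by its own monodromy.
(-1/5)*sqrt(1 - ω/(7/2)): winding -2 is even, the square root returns to the same sheet, contribution 0.
Summing the contributions at ω = -13/6 gives 0.


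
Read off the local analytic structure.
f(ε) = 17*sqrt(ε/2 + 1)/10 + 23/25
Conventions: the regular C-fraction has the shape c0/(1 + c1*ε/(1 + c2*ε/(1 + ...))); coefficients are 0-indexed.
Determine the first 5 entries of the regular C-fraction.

Taylor coefficients (expand at 0): a_0 = 131/50, a_1 = 17/40, a_2 = -17/320, a_3 = 17/1280, a_4 = -17/4096.
c0 = a_0 = 131/50. Peel one level at a time: if S = 1 + c*ε/S' with S'(0) = 1, then c is the ε-coefficient of S and S' = c*ε/(S - 1).
S_1 = c0/f = 1 + (-85/524)*ε + (25585/549152)*ε^2 + ...; c1 = -85/524.
S_2 = c1*ε/(S_1 - 1) = 1 + (301/1048)*ε + (-1/64)*ε^2 + ...; c2 = 301/1048.
S_3 = c2*ε/(S_2 - 1) = 1 + (131/2408)*ε + (-61701/5798464)*ε^2 + ...; c3 = 131/2408.
S_4 = c3*ε/(S_3 - 1) = 1 + (471/2408)*ε + ...; c4 = 471/2408.

The regular C-fraction coefficients are [131/50, -85/524, 301/1048, 131/2408, 471/2408].


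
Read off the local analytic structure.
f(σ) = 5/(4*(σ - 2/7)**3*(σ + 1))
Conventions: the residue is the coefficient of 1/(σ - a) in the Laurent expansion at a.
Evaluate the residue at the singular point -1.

At the order-1 pole -1 set g(σ) = (σ - (-1))*f(σ) = 5/(4*(σ - 2/7)**3).
Simple pole: residue = g(a) at a = -1, which is -1715/2916.

The residue is -1715/2916.


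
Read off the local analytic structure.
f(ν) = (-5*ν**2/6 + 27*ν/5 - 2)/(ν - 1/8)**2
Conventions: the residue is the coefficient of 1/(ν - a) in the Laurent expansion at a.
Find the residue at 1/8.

At the order-2 pole 1/8 set g(ν) = (ν - (1/8))^2*f(ν) = -5*ν**2/6 + 27*ν/5 - 2.
Order-2 pole: residue = g'(a); g'(1/8) = 623/120, so the residue is 623/120.

The residue is 623/120.


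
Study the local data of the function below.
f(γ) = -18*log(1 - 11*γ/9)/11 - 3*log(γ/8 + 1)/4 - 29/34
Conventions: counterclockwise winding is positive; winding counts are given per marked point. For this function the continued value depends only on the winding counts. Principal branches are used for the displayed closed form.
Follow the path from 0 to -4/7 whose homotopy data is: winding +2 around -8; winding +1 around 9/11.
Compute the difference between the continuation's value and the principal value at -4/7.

The rational part is single-valued and drops out of the difference; each branch term changes only by its own monodromy.
(-3/4)*log(1 - γ/(-8)): each positive loop around -8 adds 2*pi*i to the log, so winding +2 contributes (-3/4)*(2)*2*pi*i = -(3)*pi*i.
(-18/11)*log(1 - γ/(9/11)): each positive loop around 9/11 adds 2*pi*i to the log, so winding +1 contributes (-18/11)*(1)*2*pi*i = -(36/11)*pi*i.
Summing the contributions at γ = -4/7 gives -(69/11)*pi*i.

Continued minus principal equals -(69/11)*pi*i.


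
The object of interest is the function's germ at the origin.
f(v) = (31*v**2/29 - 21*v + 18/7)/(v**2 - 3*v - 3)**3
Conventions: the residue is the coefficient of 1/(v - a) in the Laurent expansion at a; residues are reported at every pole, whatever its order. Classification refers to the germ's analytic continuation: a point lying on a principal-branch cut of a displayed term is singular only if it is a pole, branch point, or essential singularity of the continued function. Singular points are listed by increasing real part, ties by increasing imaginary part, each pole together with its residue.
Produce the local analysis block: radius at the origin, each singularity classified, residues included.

Radius of convergence at 0: -3/2 + (1/2)*sqrt(21).
At 3/2 - (1/2)*sqrt(21): a pole of order 3; residue (11528/626661)*sqrt(21).
At 3/2 + (1/2)*sqrt(21): a pole of order 3; residue -(11528/626661)*sqrt(21).


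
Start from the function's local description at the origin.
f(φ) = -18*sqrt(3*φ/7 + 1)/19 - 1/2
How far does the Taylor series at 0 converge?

The radius of convergence is 7/3.

Branch term (-18/19)*sqrt(1 - φ/(-7/3)): its argument vanishes at φ = -7/3, a square-root branch point, modulus 7/3.
The radius of convergence is the smallest modulus among the singular points: 7/3.


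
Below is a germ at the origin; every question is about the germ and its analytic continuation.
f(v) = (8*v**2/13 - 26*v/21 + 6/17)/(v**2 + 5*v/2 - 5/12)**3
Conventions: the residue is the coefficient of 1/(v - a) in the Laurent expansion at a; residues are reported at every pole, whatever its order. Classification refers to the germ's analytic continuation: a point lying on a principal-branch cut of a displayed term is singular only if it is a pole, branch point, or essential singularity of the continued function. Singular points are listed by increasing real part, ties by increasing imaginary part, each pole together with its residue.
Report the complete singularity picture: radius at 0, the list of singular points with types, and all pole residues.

Radius of convergence at 0: -5/4 + (1/12)*sqrt(285).
At -5/4 - (1/12)*sqrt(285): a pole of order 3; residue -(505056/102027625)*sqrt(285).
At -5/4 + (1/12)*sqrt(285): a pole of order 3; residue (505056/102027625)*sqrt(285).


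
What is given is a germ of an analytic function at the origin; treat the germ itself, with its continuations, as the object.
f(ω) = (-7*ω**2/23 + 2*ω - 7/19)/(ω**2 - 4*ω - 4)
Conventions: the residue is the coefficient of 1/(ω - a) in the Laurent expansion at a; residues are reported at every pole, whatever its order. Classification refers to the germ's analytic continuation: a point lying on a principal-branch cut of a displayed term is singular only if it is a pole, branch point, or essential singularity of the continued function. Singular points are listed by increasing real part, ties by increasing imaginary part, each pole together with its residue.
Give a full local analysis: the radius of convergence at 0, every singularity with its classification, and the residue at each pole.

Radius of convergence at 0: -2 + (2)*sqrt(2).
At 2 - (2)*sqrt(2): a pole of order 1; residue 9/23 + (9/3496)*sqrt(2).
At 2 + (2)*sqrt(2): a pole of order 1; residue 9/23 - (9/3496)*sqrt(2).

Denominator factor (ω**2 - 4*ω - 4): discriminant 32, real irrational roots 2 + (2)*sqrt(2) and 2 - (2)*sqrt(2); poles of order 1, moduli 2 + (2)*sqrt(2) and -2 + (2)*sqrt(2).
The radius of convergence is the smallest modulus among the singular points: -2 + (2)*sqrt(2).
The factor ω**2 - 4*ω - 4 splits as (ω - a)(ω - a') with a = 2 - (2)*sqrt(2), a' = 2 + (2)*sqrt(2). At the order-1 pole a set g(ω) = (ω - a)*f(ω) = [-7*ω**2/23 + 2*ω - 7/19] / (ω - a').
Simple pole: residue = g(a) at a = 2 - (2)*sqrt(2), which is 9/23 + (9/3496)*sqrt(2).
The factor ω**2 - 4*ω - 4 splits as (ω - a)(ω - a') with a = 2 + (2)*sqrt(2), a' = 2 - (2)*sqrt(2). At the order-1 pole a set g(ω) = (ω - a)*f(ω) = [-7*ω**2/23 + 2*ω - 7/19] / (ω - a').
Simple pole: residue = g(a) at a = 2 + (2)*sqrt(2), which is 9/23 - (9/3496)*sqrt(2).
List the singular points by increasing real part (a conjugate pair: the negative imaginary part first).


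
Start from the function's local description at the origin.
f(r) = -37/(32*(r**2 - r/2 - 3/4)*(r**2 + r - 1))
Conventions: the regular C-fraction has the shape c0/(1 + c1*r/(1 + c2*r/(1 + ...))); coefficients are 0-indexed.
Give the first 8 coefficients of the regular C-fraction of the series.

Taylor coefficients (expand at 0): a_0 = -37/24, a_1 = -37/72, a_2 = -259/54, a_3 = -1369/648, a_4 = -24679/1944, a_5 = -19499/2916, a_6 = -568801/17496, a_7 = -1029673/52488.
c0 = a_0 = -37/24. Peel one level at a time: if S = 1 + c*r/S' with S'(0) = 1, then c is the r-coefficient of S and S' = c*r/(S - 1).
S_1 = c0/f = 1 + (-1/3)*r + (-3)*r^2 + ...; c1 = -1/3.
S_2 = c1*r/(S_1 - 1) = 1 + (-9)*r + (83)*r^2 + ...; c2 = -9.
S_3 = c2*r/(S_2 - 1) = 1 + (83/9)*r + (40/81)*r^2 + ...; c3 = 83/9.
S_4 = c3*r/(S_3 - 1) = 1 + (-40/747)*r + (-136/6889)*r^2 + ...; c4 = -40/747.
S_5 = c4*r/(S_4 - 1) = 1 + (-153/415)*r + (-9/25)*r^2 + ...; c5 = -153/415.
S_6 = c5*r/(S_5 - 1) = 1 + (-83/85)*r + (332/289)*r^2 + ...; c6 = -83/85.
S_7 = c6*r/(S_6 - 1) = 1 + (20/17)*r + ...; c7 = 20/17.

The regular C-fraction coefficients are [-37/24, -1/3, -9, 83/9, -40/747, -153/415, -83/85, 20/17].


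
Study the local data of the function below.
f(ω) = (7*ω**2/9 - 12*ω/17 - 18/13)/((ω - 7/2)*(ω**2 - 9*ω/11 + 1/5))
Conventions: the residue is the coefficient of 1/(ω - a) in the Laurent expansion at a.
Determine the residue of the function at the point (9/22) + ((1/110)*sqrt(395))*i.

The residue is (390209/4194801) - ((23326423/331389279)*sqrt(395))*i.


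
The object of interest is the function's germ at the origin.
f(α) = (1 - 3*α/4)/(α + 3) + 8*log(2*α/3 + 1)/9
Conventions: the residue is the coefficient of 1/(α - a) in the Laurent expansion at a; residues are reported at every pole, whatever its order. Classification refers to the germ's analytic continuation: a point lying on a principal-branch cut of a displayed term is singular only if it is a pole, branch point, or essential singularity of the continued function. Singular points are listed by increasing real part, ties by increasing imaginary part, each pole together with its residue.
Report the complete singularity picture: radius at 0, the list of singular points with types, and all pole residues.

Denominator factor (α + 3): pole of order 1 at -3, modulus 3.
Branch term (8/9)*log(1 - α/(-3/2)): its argument vanishes at α = -3/2, a logarithmic branch point, modulus 3/2.
The radius of convergence is the smallest modulus among the singular points: 3/2.
The branch term is analytic at -3 and contributes nothing to the residue; only the rational part matters.
At the order-1 pole -3 set g(α) = (α - (-3))*(rational part) = 1 - 3*α/4.
Simple pole: residue = g(a) at a = -3, which is 13/4.
List the singular points by increasing real part (a conjugate pair: the negative imaginary part first).

Radius of convergence at 0: 3/2.
At -3: a pole of order 1; residue 13/4.
At -3/2: a logarithmic branch point.


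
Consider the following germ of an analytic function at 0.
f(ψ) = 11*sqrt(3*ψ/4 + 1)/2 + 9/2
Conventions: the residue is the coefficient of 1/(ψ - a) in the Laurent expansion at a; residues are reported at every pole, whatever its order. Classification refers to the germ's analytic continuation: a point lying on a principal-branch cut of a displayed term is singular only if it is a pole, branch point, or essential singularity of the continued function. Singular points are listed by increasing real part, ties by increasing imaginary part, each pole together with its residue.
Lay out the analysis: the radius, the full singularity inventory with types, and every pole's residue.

Radius of convergence at 0: 4/3.
At -4/3: an algebraic (square-root) branch point.

Branch term (11/2)*sqrt(1 - ψ/(-4/3)): its argument vanishes at ψ = -4/3, a square-root branch point, modulus 4/3.
The radius of convergence is the smallest modulus among the singular points: 4/3.


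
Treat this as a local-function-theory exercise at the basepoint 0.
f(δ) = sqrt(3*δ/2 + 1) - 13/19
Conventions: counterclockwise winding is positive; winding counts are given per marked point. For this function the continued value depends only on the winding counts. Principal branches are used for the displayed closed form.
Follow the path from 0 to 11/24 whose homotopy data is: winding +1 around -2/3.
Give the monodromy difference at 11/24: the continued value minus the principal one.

The rational part is single-valued and drops out of the difference; each branch term changes only by its own monodromy.
(1)*sqrt(1 - δ/(-2/3)): winding +1 is odd, the square root flips sign, contributing -2*(1)*sqrt(1 - (11/24)/(-2/3)) = -2*(1)*sqrt(27/16) = -(3/2)*sqrt(3).
Summing the contributions at δ = 11/24 gives -(3/2)*sqrt(3).

Continued minus principal equals -(3/2)*sqrt(3).


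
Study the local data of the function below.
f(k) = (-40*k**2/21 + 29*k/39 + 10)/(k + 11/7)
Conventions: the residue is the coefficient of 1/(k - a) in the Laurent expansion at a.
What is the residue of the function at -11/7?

At the order-1 pole -11/7 set g(k) = (k - (-11/7))*f(k) = -40*k**2/21 + 29*k/39 + 10.
Simple pole: residue = g(a) at a = -11/7, which is 55219/13377.

The residue is 55219/13377.


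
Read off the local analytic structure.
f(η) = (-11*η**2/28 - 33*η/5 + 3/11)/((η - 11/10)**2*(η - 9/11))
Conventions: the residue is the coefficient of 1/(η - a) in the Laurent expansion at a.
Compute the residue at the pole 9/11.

The residue is -456555/6727.

At the order-1 pole 9/11 set g(η) = (η - (9/11))*f(η) = (-11*η**2/28 - 33*η/5 + 3/11)/(η - 11/10)**2.
Simple pole: residue = g(a) at a = 9/11, which is -456555/6727.


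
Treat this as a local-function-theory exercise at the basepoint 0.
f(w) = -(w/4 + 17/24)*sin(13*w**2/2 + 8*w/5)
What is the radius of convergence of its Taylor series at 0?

The radius of convergence is infinite.

The factor -sin(13*w**2/2 + 8*w/5) is entire and contributes no finite singular point.
The polynomial part has no poles.
No finite singular points: the Taylor series at 0 converges everywhere.
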